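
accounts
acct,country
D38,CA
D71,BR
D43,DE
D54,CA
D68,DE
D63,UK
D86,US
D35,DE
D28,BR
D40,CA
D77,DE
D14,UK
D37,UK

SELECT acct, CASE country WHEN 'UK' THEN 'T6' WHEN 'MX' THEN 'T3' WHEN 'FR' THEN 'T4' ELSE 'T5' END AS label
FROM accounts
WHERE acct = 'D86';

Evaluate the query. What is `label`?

T5

acct = D86: country=US.
country='UK' → false
country='MX' → false
country='FR' → false
No prior WHEN matched → ELSE → T5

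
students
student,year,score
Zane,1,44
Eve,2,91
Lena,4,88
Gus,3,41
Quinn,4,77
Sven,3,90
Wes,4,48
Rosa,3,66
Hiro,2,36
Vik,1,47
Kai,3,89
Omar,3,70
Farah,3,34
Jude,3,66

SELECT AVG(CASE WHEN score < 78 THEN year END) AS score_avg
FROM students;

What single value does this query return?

student=Zane: ✓ → 1
student=Eve: ✗
student=Lena: ✗
student=Gus: ✓ → 3
student=Quinn: ✓ → 4
student=Sven: ✗
student=Wes: ✓ → 4
student=Rosa: ✓ → 3
student=Hiro: ✓ → 2
student=Vik: ✓ → 1
student=Kai: ✗
student=Omar: ✓ → 3
student=Farah: ✓ → 3
student=Jude: ✓ → 3
score_avg = (1 + 3 + 4 + 4 + 3 + 2 + 1 + 3 + 3 + 3) / 10 = 2.7

2.7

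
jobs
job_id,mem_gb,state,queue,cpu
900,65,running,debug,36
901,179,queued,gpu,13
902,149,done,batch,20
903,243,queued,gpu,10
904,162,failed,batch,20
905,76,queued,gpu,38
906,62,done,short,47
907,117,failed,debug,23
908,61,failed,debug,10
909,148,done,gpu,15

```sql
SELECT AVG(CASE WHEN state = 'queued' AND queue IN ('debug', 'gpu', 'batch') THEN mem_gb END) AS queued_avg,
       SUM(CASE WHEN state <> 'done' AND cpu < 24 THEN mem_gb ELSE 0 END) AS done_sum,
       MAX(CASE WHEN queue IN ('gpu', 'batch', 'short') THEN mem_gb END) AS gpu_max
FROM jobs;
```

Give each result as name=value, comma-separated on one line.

[queued_avg: state = 'queued' AND queue IN ('debug', 'gpu', 'batch')]
job_id=900: ✗
job_id=901: ✓ → 179
job_id=902: ✗
job_id=903: ✓ → 243
job_id=904: ✗
job_id=905: ✓ → 76
job_id=906: ✗
job_id=907: ✗
job_id=908: ✗
job_id=909: ✗
queued_avg = (179 + 243 + 76) / 3 = 166
—
[done_sum: state <> 'done' AND cpu < 24]
job_id=900: ✗
job_id=901: ✓ → 179
job_id=902: ✗
job_id=903: ✓ → 243
job_id=904: ✓ → 162
job_id=905: ✗
job_id=906: ✗
job_id=907: ✓ → 117
job_id=908: ✓ → 61
job_id=909: ✗
done_sum = 179 + 243 + 162 + 117 + 61 = 762
—
[gpu_max: queue IN ('gpu', 'batch', 'short')]
job_id=900: ✗
job_id=901: ✓ → 179
job_id=902: ✓ → 149
job_id=903: ✓ → 243
job_id=904: ✓ → 162
job_id=905: ✓ → 76
job_id=906: ✓ → 62
job_id=907: ✗
job_id=908: ✗
job_id=909: ✓ → 148
gpu_max = MAX(179, 149, 243, 162, 76, 62, 148) = 243

queued_avg=166, done_sum=762, gpu_max=243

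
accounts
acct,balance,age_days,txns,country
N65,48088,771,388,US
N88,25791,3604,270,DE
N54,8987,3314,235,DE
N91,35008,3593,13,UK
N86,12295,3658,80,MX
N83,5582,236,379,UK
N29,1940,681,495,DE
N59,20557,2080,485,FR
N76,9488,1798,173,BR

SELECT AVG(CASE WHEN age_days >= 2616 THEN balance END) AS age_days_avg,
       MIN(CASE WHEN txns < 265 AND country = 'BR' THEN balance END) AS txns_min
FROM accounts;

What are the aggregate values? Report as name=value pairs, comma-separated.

[age_days_avg: age_days >= 2616]
acct=N65: ✗
acct=N88: ✓ → 25791
acct=N54: ✓ → 8987
acct=N91: ✓ → 35008
acct=N86: ✓ → 12295
acct=N83: ✗
acct=N29: ✗
acct=N59: ✗
acct=N76: ✗
age_days_avg = (25791 + 8987 + 35008 + 12295) / 4 = 20520.25
—
[txns_min: txns < 265 AND country = 'BR']
acct=N65: ✗
acct=N88: ✗
acct=N54: ✗
acct=N91: ✗
acct=N86: ✗
acct=N83: ✗
acct=N29: ✗
acct=N59: ✗
acct=N76: ✓ → 9488
txns_min = MIN(9488) = 9488

age_days_avg=20520.25, txns_min=9488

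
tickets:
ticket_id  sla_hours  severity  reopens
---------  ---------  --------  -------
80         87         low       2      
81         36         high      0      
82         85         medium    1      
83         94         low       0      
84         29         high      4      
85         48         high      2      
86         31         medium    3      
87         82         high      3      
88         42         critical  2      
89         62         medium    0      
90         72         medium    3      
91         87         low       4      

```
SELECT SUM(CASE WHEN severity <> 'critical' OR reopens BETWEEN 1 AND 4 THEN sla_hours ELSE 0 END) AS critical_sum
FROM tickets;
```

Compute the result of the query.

755

ticket_id=80: ✓ → 87
ticket_id=81: ✓ → 36
ticket_id=82: ✓ → 85
ticket_id=83: ✓ → 94
ticket_id=84: ✓ → 29
ticket_id=85: ✓ → 48
ticket_id=86: ✓ → 31
ticket_id=87: ✓ → 82
ticket_id=88: ✓ → 42
ticket_id=89: ✓ → 62
ticket_id=90: ✓ → 72
ticket_id=91: ✓ → 87
critical_sum = 87 + 36 + 85 + 94 + 29 + 48 + 31 + 82 + 42 + 62 + 72 + 87 = 755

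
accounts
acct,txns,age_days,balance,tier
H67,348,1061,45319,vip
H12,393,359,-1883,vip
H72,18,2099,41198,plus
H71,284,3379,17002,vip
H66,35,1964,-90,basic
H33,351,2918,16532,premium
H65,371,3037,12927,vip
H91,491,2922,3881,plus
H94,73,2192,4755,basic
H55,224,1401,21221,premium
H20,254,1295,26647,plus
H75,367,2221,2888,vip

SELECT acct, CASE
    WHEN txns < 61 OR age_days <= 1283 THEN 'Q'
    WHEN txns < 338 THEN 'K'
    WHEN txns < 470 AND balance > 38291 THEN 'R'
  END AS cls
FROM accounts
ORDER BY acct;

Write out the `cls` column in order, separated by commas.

Q, K, NULL, K, NULL, Q, Q, K, Q, NULL, NULL, K

acct=H12: txns < 61 OR age_days <= 1283 → Q
acct=H20: txns < 338 → K
acct=H33: (no match → NULL) → NULL
acct=H55: txns < 338 → K
acct=H65: (no match → NULL) → NULL
acct=H66: txns < 61 OR age_days <= 1283 → Q
acct=H67: txns < 61 OR age_days <= 1283 → Q
acct=H71: txns < 338 → K
acct=H72: txns < 61 OR age_days <= 1283 → Q
acct=H75: (no match → NULL) → NULL
acct=H91: (no match → NULL) → NULL
acct=H94: txns < 338 → K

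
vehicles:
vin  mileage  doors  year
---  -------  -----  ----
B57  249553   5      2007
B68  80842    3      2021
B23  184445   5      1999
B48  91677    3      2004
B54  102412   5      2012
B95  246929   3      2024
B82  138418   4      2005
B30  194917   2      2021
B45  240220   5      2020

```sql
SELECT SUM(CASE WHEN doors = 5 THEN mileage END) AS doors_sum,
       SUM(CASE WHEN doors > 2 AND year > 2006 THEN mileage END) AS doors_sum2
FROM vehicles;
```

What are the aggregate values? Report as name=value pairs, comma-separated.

[doors_sum: doors = 5]
vin=B57: ✓ → 249553
vin=B68: ✗
vin=B23: ✓ → 184445
vin=B48: ✗
vin=B54: ✓ → 102412
vin=B95: ✗
vin=B82: ✗
vin=B30: ✗
vin=B45: ✓ → 240220
doors_sum = 249553 + 184445 + 102412 + 240220 = 776630
—
[doors_sum2: doors > 2 AND year > 2006]
vin=B57: ✓ → 249553
vin=B68: ✓ → 80842
vin=B23: ✗
vin=B48: ✗
vin=B54: ✓ → 102412
vin=B95: ✓ → 246929
vin=B82: ✗
vin=B30: ✗
vin=B45: ✓ → 240220
doors_sum2 = 249553 + 80842 + 102412 + 246929 + 240220 = 919956

doors_sum=776630, doors_sum2=919956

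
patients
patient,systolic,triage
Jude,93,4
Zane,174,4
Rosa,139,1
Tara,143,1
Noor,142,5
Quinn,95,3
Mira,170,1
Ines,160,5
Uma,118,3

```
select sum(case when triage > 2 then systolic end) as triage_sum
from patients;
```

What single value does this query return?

patient=Jude: ✓ → 93
patient=Zane: ✓ → 174
patient=Rosa: ✗
patient=Tara: ✗
patient=Noor: ✓ → 142
patient=Quinn: ✓ → 95
patient=Mira: ✗
patient=Ines: ✓ → 160
patient=Uma: ✓ → 118
triage_sum = 93 + 174 + 142 + 95 + 160 + 118 = 782

782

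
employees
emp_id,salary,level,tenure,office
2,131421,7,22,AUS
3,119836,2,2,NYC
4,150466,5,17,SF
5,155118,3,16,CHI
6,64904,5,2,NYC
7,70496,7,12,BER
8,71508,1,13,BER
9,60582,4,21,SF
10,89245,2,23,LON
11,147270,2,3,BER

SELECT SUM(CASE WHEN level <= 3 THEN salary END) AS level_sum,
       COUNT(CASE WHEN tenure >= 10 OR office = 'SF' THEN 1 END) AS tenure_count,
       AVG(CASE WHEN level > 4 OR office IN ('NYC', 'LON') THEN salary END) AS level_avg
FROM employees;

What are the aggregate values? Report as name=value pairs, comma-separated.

level_sum=582977, tenure_count=7, level_avg=104394.6666666667

[level_sum: level <= 3]
emp_id=2: ✗
emp_id=3: ✓ → 119836
emp_id=4: ✗
emp_id=5: ✓ → 155118
emp_id=6: ✗
emp_id=7: ✗
emp_id=8: ✓ → 71508
emp_id=9: ✗
emp_id=10: ✓ → 89245
emp_id=11: ✓ → 147270
level_sum = 119836 + 155118 + 71508 + 89245 + 147270 = 582977
—
[tenure_count: tenure >= 10 OR office = 'SF']
emp_id=2: ✓ → 1
emp_id=3: ✗
emp_id=4: ✓ → 1
emp_id=5: ✓ → 1
emp_id=6: ✗
emp_id=7: ✓ → 1
emp_id=8: ✓ → 1
emp_id=9: ✓ → 1
emp_id=10: ✓ → 1
emp_id=11: ✗
tenure_count = COUNT(1, 1, 1, 1, 1, 1, 1) = 7
—
[level_avg: level > 4 OR office IN ('NYC', 'LON')]
emp_id=2: ✓ → 131421
emp_id=3: ✓ → 119836
emp_id=4: ✓ → 150466
emp_id=5: ✗
emp_id=6: ✓ → 64904
emp_id=7: ✓ → 70496
emp_id=8: ✗
emp_id=9: ✗
emp_id=10: ✓ → 89245
emp_id=11: ✗
level_avg = (131421 + 119836 + 150466 + 64904 + 70496 + 89245) / 6 = 104394.6666666667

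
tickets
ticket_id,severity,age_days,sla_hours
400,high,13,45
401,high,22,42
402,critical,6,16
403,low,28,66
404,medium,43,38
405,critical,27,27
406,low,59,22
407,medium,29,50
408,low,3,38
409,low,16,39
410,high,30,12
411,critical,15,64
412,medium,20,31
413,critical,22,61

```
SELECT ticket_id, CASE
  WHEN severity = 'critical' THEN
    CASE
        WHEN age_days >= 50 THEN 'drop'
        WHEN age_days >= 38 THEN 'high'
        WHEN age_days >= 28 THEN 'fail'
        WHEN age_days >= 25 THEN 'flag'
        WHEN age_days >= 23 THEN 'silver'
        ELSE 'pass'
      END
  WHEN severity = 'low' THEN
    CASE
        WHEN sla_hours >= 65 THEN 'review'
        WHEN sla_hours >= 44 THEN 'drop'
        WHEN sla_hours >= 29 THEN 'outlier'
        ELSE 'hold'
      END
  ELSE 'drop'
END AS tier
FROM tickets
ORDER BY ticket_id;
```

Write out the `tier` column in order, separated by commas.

ticket_id=400: severity='high' → outer ELSE → drop
ticket_id=401: severity='high' → outer ELSE → drop
ticket_id=402: severity='critical' → inner[ELSE] → pass
ticket_id=403: severity='low' → inner[sla_hours >= 65] → review
ticket_id=404: severity='medium' → outer ELSE → drop
ticket_id=405: severity='critical' → inner[age_days >= 25] → flag
ticket_id=406: severity='low' → inner[ELSE] → hold
ticket_id=407: severity='medium' → outer ELSE → drop
ticket_id=408: severity='low' → inner[sla_hours >= 29] → outlier
ticket_id=409: severity='low' → inner[sla_hours >= 29] → outlier
ticket_id=410: severity='high' → outer ELSE → drop
ticket_id=411: severity='critical' → inner[ELSE] → pass
ticket_id=412: severity='medium' → outer ELSE → drop
ticket_id=413: severity='critical' → inner[ELSE] → pass

drop, drop, pass, review, drop, flag, hold, drop, outlier, outlier, drop, pass, drop, pass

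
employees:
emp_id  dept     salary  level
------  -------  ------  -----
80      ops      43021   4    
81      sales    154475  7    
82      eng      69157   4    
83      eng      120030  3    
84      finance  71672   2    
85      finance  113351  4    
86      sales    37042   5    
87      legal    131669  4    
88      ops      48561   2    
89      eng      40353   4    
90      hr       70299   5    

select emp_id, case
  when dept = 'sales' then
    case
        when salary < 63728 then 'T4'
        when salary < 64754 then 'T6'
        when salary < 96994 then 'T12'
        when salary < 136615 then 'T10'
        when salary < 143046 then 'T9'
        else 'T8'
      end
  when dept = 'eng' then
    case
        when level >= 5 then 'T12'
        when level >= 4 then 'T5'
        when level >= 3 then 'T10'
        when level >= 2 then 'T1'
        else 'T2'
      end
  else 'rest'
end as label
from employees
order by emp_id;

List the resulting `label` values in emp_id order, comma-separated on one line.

emp_id=80: dept='ops' → outer ELSE → rest
emp_id=81: dept='sales' → inner[ELSE] → T8
emp_id=82: dept='eng' → inner[level >= 4] → T5
emp_id=83: dept='eng' → inner[level >= 3] → T10
emp_id=84: dept='finance' → outer ELSE → rest
emp_id=85: dept='finance' → outer ELSE → rest
emp_id=86: dept='sales' → inner[salary < 63728] → T4
emp_id=87: dept='legal' → outer ELSE → rest
emp_id=88: dept='ops' → outer ELSE → rest
emp_id=89: dept='eng' → inner[level >= 4] → T5
emp_id=90: dept='hr' → outer ELSE → rest

rest, T8, T5, T10, rest, rest, T4, rest, rest, T5, rest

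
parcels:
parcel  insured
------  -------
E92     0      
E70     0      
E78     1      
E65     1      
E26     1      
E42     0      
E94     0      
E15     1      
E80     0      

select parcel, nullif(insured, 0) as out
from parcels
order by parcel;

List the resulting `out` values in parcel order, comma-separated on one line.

parcel=E15: insured=1 vs 0: differ → 1
parcel=E26: insured=1 vs 0: differ → 1
parcel=E42: insured=0 vs 0: equal → NULL
parcel=E65: insured=1 vs 0: differ → 1
parcel=E70: insured=0 vs 0: equal → NULL
parcel=E78: insured=1 vs 0: differ → 1
parcel=E80: insured=0 vs 0: equal → NULL
parcel=E92: insured=0 vs 0: equal → NULL
parcel=E94: insured=0 vs 0: equal → NULL

1, 1, NULL, 1, NULL, 1, NULL, NULL, NULL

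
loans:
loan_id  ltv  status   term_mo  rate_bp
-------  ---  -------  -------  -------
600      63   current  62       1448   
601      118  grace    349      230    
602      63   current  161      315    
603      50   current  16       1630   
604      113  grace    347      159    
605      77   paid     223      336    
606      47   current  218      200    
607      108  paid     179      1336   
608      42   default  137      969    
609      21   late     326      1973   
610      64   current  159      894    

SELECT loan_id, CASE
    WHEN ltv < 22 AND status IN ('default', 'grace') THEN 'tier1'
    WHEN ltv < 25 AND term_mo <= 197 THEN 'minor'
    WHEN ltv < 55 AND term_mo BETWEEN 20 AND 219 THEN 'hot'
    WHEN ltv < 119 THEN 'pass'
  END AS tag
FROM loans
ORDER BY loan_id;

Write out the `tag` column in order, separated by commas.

pass, pass, pass, pass, pass, pass, hot, pass, hot, pass, pass

loan_id=600: ltv < 119 → pass
loan_id=601: ltv < 119 → pass
loan_id=602: ltv < 119 → pass
loan_id=603: ltv < 119 → pass
loan_id=604: ltv < 119 → pass
loan_id=605: ltv < 119 → pass
loan_id=606: ltv < 55 AND term_mo BETWEEN 20 AND 219 → hot
loan_id=607: ltv < 119 → pass
loan_id=608: ltv < 55 AND term_mo BETWEEN 20 AND 219 → hot
loan_id=609: ltv < 119 → pass
loan_id=610: ltv < 119 → pass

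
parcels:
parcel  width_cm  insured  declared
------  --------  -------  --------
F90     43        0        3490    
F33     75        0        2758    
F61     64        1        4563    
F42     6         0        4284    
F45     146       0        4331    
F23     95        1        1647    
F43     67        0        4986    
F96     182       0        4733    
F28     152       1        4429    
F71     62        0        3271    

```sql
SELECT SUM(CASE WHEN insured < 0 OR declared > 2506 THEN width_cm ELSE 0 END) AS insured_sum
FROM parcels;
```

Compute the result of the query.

parcel=F90: ✓ → 43
parcel=F33: ✓ → 75
parcel=F61: ✓ → 64
parcel=F42: ✓ → 6
parcel=F45: ✓ → 146
parcel=F23: ✗
parcel=F43: ✓ → 67
parcel=F96: ✓ → 182
parcel=F28: ✓ → 152
parcel=F71: ✓ → 62
insured_sum = 43 + 75 + 64 + 6 + 146 + 67 + 182 + 152 + 62 = 797

797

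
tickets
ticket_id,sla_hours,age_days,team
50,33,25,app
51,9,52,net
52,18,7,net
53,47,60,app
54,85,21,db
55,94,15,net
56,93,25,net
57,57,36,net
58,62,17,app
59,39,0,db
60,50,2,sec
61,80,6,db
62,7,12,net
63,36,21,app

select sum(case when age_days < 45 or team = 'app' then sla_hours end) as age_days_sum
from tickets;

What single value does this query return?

ticket_id=50: ✓ → 33
ticket_id=51: ✗
ticket_id=52: ✓ → 18
ticket_id=53: ✓ → 47
ticket_id=54: ✓ → 85
ticket_id=55: ✓ → 94
ticket_id=56: ✓ → 93
ticket_id=57: ✓ → 57
ticket_id=58: ✓ → 62
ticket_id=59: ✓ → 39
ticket_id=60: ✓ → 50
ticket_id=61: ✓ → 80
ticket_id=62: ✓ → 7
ticket_id=63: ✓ → 36
age_days_sum = 33 + 18 + 47 + 85 + 94 + 93 + 57 + 62 + 39 + 50 + 80 + 7 + 36 = 701

701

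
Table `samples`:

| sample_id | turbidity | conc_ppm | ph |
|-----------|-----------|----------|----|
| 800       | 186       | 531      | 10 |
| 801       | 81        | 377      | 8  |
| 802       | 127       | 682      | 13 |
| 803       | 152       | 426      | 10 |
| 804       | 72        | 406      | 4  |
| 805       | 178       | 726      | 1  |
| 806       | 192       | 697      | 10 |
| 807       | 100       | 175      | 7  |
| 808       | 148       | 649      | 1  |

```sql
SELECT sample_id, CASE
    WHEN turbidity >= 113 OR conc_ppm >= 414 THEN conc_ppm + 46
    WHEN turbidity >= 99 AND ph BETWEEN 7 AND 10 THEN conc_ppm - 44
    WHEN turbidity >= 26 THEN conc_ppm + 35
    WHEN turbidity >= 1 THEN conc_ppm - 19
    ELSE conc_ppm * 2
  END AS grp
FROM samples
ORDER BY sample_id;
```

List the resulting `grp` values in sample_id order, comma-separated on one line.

577, 412, 728, 472, 441, 772, 743, 131, 695

sample_id=800: turbidity >= 113 OR conc_ppm >= 414 → 577
sample_id=801: turbidity >= 26 → 412
sample_id=802: turbidity >= 113 OR conc_ppm >= 414 → 728
sample_id=803: turbidity >= 113 OR conc_ppm >= 414 → 472
sample_id=804: turbidity >= 26 → 441
sample_id=805: turbidity >= 113 OR conc_ppm >= 414 → 772
sample_id=806: turbidity >= 113 OR conc_ppm >= 414 → 743
sample_id=807: turbidity >= 99 AND ph BETWEEN 7 AND 10 → 131
sample_id=808: turbidity >= 113 OR conc_ppm >= 414 → 695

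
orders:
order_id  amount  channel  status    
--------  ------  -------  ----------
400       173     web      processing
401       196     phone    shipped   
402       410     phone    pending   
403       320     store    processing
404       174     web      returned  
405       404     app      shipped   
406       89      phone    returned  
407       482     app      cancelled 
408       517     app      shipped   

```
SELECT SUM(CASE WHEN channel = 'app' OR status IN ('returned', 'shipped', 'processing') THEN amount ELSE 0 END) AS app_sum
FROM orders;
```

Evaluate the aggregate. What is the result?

2355

order_id=400: ✓ → 173
order_id=401: ✓ → 196
order_id=402: ✗
order_id=403: ✓ → 320
order_id=404: ✓ → 174
order_id=405: ✓ → 404
order_id=406: ✓ → 89
order_id=407: ✓ → 482
order_id=408: ✓ → 517
app_sum = 173 + 196 + 320 + 174 + 404 + 89 + 482 + 517 = 2355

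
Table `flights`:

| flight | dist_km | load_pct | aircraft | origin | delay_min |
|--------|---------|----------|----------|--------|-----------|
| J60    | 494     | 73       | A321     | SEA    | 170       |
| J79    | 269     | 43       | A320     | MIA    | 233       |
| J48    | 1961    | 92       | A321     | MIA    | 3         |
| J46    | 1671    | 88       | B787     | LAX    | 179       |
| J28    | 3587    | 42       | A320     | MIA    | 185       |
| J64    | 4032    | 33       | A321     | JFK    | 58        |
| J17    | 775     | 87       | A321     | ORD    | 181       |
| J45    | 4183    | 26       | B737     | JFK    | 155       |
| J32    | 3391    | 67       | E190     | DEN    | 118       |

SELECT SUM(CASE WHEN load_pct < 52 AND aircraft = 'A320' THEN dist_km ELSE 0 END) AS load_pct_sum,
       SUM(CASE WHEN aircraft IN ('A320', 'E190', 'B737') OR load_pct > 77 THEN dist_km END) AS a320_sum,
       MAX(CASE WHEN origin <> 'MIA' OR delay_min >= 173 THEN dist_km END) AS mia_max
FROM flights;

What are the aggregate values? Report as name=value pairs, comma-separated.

[load_pct_sum: load_pct < 52 AND aircraft = 'A320']
flight=J60: ✗
flight=J79: ✓ → 269
flight=J48: ✗
flight=J46: ✗
flight=J28: ✓ → 3587
flight=J64: ✗
flight=J17: ✗
flight=J45: ✗
flight=J32: ✗
load_pct_sum = 269 + 3587 = 3856
—
[a320_sum: aircraft IN ('A320', 'E190', 'B737') OR load_pct > 77]
flight=J60: ✗
flight=J79: ✓ → 269
flight=J48: ✓ → 1961
flight=J46: ✓ → 1671
flight=J28: ✓ → 3587
flight=J64: ✗
flight=J17: ✓ → 775
flight=J45: ✓ → 4183
flight=J32: ✓ → 3391
a320_sum = 269 + 1961 + 1671 + 3587 + 775 + 4183 + 3391 = 15837
—
[mia_max: origin <> 'MIA' OR delay_min >= 173]
flight=J60: ✓ → 494
flight=J79: ✓ → 269
flight=J48: ✗
flight=J46: ✓ → 1671
flight=J28: ✓ → 3587
flight=J64: ✓ → 4032
flight=J17: ✓ → 775
flight=J45: ✓ → 4183
flight=J32: ✓ → 3391
mia_max = MAX(494, 269, 1671, 3587, 4032, 775, 4183, 3391) = 4183

load_pct_sum=3856, a320_sum=15837, mia_max=4183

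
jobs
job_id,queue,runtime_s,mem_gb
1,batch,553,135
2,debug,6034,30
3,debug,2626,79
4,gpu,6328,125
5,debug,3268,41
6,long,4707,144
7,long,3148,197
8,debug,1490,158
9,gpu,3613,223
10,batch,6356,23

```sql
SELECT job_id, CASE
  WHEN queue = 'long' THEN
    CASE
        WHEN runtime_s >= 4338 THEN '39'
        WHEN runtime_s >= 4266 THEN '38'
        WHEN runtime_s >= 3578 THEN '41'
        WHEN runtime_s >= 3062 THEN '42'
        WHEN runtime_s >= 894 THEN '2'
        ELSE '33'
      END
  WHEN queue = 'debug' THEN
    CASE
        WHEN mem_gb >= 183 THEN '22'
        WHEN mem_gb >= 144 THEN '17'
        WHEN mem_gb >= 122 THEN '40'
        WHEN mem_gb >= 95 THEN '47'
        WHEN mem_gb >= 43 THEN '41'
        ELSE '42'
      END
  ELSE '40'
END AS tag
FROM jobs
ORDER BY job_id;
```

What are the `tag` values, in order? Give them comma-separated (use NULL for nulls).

job_id=1: queue='batch' → outer ELSE → 40
job_id=2: queue='debug' → inner[ELSE] → 42
job_id=3: queue='debug' → inner[mem_gb >= 43] → 41
job_id=4: queue='gpu' → outer ELSE → 40
job_id=5: queue='debug' → inner[ELSE] → 42
job_id=6: queue='long' → inner[runtime_s >= 4338] → 39
job_id=7: queue='long' → inner[runtime_s >= 3062] → 42
job_id=8: queue='debug' → inner[mem_gb >= 144] → 17
job_id=9: queue='gpu' → outer ELSE → 40
job_id=10: queue='batch' → outer ELSE → 40

40, 42, 41, 40, 42, 39, 42, 17, 40, 40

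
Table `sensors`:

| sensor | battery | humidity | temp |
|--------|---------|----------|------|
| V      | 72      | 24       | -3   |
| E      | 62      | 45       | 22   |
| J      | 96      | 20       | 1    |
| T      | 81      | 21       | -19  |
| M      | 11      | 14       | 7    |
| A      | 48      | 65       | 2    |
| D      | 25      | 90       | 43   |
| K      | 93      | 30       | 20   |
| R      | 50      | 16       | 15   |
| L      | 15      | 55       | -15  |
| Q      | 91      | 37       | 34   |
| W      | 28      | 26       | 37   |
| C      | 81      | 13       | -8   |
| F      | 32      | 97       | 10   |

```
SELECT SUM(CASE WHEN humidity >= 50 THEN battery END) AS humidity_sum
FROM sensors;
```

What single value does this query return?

120

sensor=V: ✗
sensor=E: ✗
sensor=J: ✗
sensor=T: ✗
sensor=M: ✗
sensor=A: ✓ → 48
sensor=D: ✓ → 25
sensor=K: ✗
sensor=R: ✗
sensor=L: ✓ → 15
sensor=Q: ✗
sensor=W: ✗
sensor=C: ✗
sensor=F: ✓ → 32
humidity_sum = 48 + 25 + 15 + 32 = 120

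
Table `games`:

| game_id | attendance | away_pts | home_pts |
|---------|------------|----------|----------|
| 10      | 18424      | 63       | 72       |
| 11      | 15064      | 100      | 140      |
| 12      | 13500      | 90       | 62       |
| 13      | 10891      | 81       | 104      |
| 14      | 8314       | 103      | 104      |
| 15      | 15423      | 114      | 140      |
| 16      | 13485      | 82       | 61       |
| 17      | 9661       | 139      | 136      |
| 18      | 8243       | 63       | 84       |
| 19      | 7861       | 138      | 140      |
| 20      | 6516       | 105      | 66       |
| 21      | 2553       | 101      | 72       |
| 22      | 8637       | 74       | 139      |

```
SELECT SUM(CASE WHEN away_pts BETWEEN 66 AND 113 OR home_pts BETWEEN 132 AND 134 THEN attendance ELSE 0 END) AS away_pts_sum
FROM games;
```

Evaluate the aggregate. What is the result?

78960

game_id=10: ✗
game_id=11: ✓ → 15064
game_id=12: ✓ → 13500
game_id=13: ✓ → 10891
game_id=14: ✓ → 8314
game_id=15: ✗
game_id=16: ✓ → 13485
game_id=17: ✗
game_id=18: ✗
game_id=19: ✗
game_id=20: ✓ → 6516
game_id=21: ✓ → 2553
game_id=22: ✓ → 8637
away_pts_sum = 15064 + 13500 + 10891 + 8314 + 13485 + 6516 + 2553 + 8637 = 78960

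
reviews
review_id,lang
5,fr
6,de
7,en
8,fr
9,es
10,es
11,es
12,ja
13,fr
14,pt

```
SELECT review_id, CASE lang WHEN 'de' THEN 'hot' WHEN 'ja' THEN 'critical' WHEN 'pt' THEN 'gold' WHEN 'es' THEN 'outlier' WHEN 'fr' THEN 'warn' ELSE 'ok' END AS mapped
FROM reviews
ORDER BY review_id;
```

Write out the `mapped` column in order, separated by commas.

review_id=5: lang='fr' → warn
review_id=6: lang='de' → hot
review_id=7: ELSE → ok
review_id=8: lang='fr' → warn
review_id=9: lang='es' → outlier
review_id=10: lang='es' → outlier
review_id=11: lang='es' → outlier
review_id=12: lang='ja' → critical
review_id=13: lang='fr' → warn
review_id=14: lang='pt' → gold

warn, hot, ok, warn, outlier, outlier, outlier, critical, warn, gold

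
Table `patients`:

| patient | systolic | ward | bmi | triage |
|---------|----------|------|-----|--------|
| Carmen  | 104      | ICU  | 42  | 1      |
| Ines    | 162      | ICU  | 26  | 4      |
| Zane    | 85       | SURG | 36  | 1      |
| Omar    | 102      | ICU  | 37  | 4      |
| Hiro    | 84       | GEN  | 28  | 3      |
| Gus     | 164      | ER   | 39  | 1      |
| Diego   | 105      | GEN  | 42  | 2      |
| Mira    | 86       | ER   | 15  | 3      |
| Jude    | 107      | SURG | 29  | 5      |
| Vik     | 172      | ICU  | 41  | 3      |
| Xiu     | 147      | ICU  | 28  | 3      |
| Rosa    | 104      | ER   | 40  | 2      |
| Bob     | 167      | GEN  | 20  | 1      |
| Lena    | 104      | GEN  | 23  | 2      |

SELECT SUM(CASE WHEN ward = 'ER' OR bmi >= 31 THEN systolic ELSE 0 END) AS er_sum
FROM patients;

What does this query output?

922

patient=Carmen: ✓ → 104
patient=Ines: ✗
patient=Zane: ✓ → 85
patient=Omar: ✓ → 102
patient=Hiro: ✗
patient=Gus: ✓ → 164
patient=Diego: ✓ → 105
patient=Mira: ✓ → 86
patient=Jude: ✗
patient=Vik: ✓ → 172
patient=Xiu: ✗
patient=Rosa: ✓ → 104
patient=Bob: ✗
patient=Lena: ✗
er_sum = 104 + 85 + 102 + 164 + 105 + 86 + 172 + 104 = 922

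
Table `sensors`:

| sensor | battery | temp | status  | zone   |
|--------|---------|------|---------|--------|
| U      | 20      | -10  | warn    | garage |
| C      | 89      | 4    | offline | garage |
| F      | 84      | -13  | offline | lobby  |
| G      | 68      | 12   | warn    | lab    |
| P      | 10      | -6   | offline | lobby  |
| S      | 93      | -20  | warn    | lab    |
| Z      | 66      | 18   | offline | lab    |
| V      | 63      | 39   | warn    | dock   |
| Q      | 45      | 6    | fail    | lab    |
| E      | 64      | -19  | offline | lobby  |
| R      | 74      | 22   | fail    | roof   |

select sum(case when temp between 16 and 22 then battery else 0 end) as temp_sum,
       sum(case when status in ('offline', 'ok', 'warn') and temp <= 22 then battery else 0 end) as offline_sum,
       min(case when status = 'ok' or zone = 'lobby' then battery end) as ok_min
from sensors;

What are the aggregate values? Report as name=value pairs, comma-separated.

[temp_sum: temp between 16 and 22]
sensor=U: ✗
sensor=C: ✗
sensor=F: ✗
sensor=G: ✗
sensor=P: ✗
sensor=S: ✗
sensor=Z: ✓ → 66
sensor=V: ✗
sensor=Q: ✗
sensor=E: ✗
sensor=R: ✓ → 74
temp_sum = 66 + 74 = 140
—
[offline_sum: status in ('offline', 'ok', 'warn') and temp <= 22]
sensor=U: ✓ → 20
sensor=C: ✓ → 89
sensor=F: ✓ → 84
sensor=G: ✓ → 68
sensor=P: ✓ → 10
sensor=S: ✓ → 93
sensor=Z: ✓ → 66
sensor=V: ✗
sensor=Q: ✗
sensor=E: ✓ → 64
sensor=R: ✗
offline_sum = 20 + 89 + 84 + 68 + 10 + 93 + 66 + 64 = 494
—
[ok_min: status = 'ok' or zone = 'lobby']
sensor=U: ✗
sensor=C: ✗
sensor=F: ✓ → 84
sensor=G: ✗
sensor=P: ✓ → 10
sensor=S: ✗
sensor=Z: ✗
sensor=V: ✗
sensor=Q: ✗
sensor=E: ✓ → 64
sensor=R: ✗
ok_min = MIN(84, 10, 64) = 10

temp_sum=140, offline_sum=494, ok_min=10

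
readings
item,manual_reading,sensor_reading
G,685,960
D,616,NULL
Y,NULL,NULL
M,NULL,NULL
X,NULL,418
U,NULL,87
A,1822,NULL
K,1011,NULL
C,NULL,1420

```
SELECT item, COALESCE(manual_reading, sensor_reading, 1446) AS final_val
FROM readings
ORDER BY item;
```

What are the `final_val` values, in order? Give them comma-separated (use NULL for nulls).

1822, 1420, 616, 685, 1011, 1446, 87, 418, 1446

item=A: manual_reading=1822 → 1822
item=C: manual_reading=NULL, sensor_reading=1420 → 1420
item=D: manual_reading=616 → 616
item=G: manual_reading=685 → 685
item=K: manual_reading=1011 → 1011
item=M: manual_reading=NULL, sensor_reading=NULL, → literal 1446 → 1446
item=U: manual_reading=NULL, sensor_reading=87 → 87
item=X: manual_reading=NULL, sensor_reading=418 → 418
item=Y: manual_reading=NULL, sensor_reading=NULL, → literal 1446 → 1446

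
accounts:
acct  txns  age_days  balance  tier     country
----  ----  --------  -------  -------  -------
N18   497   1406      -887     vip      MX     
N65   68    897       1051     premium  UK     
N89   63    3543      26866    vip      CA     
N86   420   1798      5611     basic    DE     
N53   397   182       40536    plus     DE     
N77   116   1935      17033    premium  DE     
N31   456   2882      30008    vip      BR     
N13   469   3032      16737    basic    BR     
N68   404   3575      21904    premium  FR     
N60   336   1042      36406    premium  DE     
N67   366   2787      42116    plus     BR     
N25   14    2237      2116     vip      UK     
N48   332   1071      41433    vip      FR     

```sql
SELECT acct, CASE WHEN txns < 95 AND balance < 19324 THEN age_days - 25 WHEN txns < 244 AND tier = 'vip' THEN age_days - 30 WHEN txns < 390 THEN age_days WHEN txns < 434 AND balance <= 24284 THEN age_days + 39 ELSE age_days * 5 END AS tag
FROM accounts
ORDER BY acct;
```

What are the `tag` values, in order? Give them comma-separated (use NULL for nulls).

15160, 7030, 2212, 14410, 1071, 910, 1042, 872, 2787, 3614, 1935, 1837, 3513

acct=N13: ELSE → 15160
acct=N18: ELSE → 7030
acct=N25: txns < 95 AND balance < 19324 → 2212
acct=N31: ELSE → 14410
acct=N48: txns < 390 → 1071
acct=N53: ELSE → 910
acct=N60: txns < 390 → 1042
acct=N65: txns < 95 AND balance < 19324 → 872
acct=N67: txns < 390 → 2787
acct=N68: txns < 434 AND balance <= 24284 → 3614
acct=N77: txns < 390 → 1935
acct=N86: txns < 434 AND balance <= 24284 → 1837
acct=N89: txns < 244 AND tier = 'vip' → 3513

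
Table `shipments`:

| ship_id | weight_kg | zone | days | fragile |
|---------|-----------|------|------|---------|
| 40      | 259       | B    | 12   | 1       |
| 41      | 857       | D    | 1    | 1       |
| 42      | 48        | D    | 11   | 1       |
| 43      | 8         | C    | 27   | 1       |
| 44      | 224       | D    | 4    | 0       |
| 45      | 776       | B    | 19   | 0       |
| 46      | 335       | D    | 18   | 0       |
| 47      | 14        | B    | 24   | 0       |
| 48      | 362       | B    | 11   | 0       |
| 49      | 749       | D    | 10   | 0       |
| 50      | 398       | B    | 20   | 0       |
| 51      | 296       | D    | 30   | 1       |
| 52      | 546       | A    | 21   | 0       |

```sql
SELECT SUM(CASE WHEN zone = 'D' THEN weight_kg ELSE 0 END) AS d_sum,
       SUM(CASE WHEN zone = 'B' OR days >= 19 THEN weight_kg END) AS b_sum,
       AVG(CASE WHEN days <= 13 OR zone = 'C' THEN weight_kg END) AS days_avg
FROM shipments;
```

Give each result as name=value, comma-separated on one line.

d_sum=2509, b_sum=2659, days_avg=358.1428571429

[d_sum: zone = 'D']
ship_id=40: ✗
ship_id=41: ✓ → 857
ship_id=42: ✓ → 48
ship_id=43: ✗
ship_id=44: ✓ → 224
ship_id=45: ✗
ship_id=46: ✓ → 335
ship_id=47: ✗
ship_id=48: ✗
ship_id=49: ✓ → 749
ship_id=50: ✗
ship_id=51: ✓ → 296
ship_id=52: ✗
d_sum = 857 + 48 + 224 + 335 + 749 + 296 = 2509
—
[b_sum: zone = 'B' OR days >= 19]
ship_id=40: ✓ → 259
ship_id=41: ✗
ship_id=42: ✗
ship_id=43: ✓ → 8
ship_id=44: ✗
ship_id=45: ✓ → 776
ship_id=46: ✗
ship_id=47: ✓ → 14
ship_id=48: ✓ → 362
ship_id=49: ✗
ship_id=50: ✓ → 398
ship_id=51: ✓ → 296
ship_id=52: ✓ → 546
b_sum = 259 + 8 + 776 + 14 + 362 + 398 + 296 + 546 = 2659
—
[days_avg: days <= 13 OR zone = 'C']
ship_id=40: ✓ → 259
ship_id=41: ✓ → 857
ship_id=42: ✓ → 48
ship_id=43: ✓ → 8
ship_id=44: ✓ → 224
ship_id=45: ✗
ship_id=46: ✗
ship_id=47: ✗
ship_id=48: ✓ → 362
ship_id=49: ✓ → 749
ship_id=50: ✗
ship_id=51: ✗
ship_id=52: ✗
days_avg = (259 + 857 + 48 + 8 + 224 + 362 + 749) / 7 = 358.1428571429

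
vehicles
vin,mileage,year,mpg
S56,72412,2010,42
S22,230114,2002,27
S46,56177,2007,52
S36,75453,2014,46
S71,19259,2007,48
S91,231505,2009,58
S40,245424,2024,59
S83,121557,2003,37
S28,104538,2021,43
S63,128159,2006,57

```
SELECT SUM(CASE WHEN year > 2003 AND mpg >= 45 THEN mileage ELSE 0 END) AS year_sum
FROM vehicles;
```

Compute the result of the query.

755977

vin=S56: ✗
vin=S22: ✗
vin=S46: ✓ → 56177
vin=S36: ✓ → 75453
vin=S71: ✓ → 19259
vin=S91: ✓ → 231505
vin=S40: ✓ → 245424
vin=S83: ✗
vin=S28: ✗
vin=S63: ✓ → 128159
year_sum = 56177 + 75453 + 19259 + 231505 + 245424 + 128159 = 755977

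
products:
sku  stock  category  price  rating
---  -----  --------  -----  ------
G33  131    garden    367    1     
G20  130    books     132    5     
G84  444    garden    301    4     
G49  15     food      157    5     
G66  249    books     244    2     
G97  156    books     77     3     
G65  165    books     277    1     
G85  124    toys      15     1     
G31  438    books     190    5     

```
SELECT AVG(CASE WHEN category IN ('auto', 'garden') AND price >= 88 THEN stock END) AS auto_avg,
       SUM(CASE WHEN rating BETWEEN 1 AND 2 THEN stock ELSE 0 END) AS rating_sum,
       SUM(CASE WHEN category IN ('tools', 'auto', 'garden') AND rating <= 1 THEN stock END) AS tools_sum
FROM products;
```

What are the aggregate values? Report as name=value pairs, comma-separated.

[auto_avg: category IN ('auto', 'garden') AND price >= 88]
sku=G33: ✓ → 131
sku=G20: ✗
sku=G84: ✓ → 444
sku=G49: ✗
sku=G66: ✗
sku=G97: ✗
sku=G65: ✗
sku=G85: ✗
sku=G31: ✗
auto_avg = (131 + 444) / 2 = 287.5
—
[rating_sum: rating BETWEEN 1 AND 2]
sku=G33: ✓ → 131
sku=G20: ✗
sku=G84: ✗
sku=G49: ✗
sku=G66: ✓ → 249
sku=G97: ✗
sku=G65: ✓ → 165
sku=G85: ✓ → 124
sku=G31: ✗
rating_sum = 131 + 249 + 165 + 124 = 669
—
[tools_sum: category IN ('tools', 'auto', 'garden') AND rating <= 1]
sku=G33: ✓ → 131
sku=G20: ✗
sku=G84: ✗
sku=G49: ✗
sku=G66: ✗
sku=G97: ✗
sku=G65: ✗
sku=G85: ✗
sku=G31: ✗
tools_sum = 131

auto_avg=287.5, rating_sum=669, tools_sum=131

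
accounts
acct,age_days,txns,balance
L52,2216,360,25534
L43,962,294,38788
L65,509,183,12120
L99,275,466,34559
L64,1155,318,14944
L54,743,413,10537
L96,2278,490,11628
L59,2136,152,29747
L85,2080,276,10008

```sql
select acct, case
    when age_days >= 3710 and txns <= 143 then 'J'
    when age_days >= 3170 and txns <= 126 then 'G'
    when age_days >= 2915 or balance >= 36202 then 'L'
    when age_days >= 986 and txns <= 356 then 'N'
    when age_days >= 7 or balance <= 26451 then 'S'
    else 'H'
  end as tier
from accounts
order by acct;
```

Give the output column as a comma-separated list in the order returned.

L, S, S, N, N, S, N, S, S

acct=L43: age_days >= 2915 or balance >= 36202 → L
acct=L52: age_days >= 7 or balance <= 26451 → S
acct=L54: age_days >= 7 or balance <= 26451 → S
acct=L59: age_days >= 986 and txns <= 356 → N
acct=L64: age_days >= 986 and txns <= 356 → N
acct=L65: age_days >= 7 or balance <= 26451 → S
acct=L85: age_days >= 986 and txns <= 356 → N
acct=L96: age_days >= 7 or balance <= 26451 → S
acct=L99: age_days >= 7 or balance <= 26451 → S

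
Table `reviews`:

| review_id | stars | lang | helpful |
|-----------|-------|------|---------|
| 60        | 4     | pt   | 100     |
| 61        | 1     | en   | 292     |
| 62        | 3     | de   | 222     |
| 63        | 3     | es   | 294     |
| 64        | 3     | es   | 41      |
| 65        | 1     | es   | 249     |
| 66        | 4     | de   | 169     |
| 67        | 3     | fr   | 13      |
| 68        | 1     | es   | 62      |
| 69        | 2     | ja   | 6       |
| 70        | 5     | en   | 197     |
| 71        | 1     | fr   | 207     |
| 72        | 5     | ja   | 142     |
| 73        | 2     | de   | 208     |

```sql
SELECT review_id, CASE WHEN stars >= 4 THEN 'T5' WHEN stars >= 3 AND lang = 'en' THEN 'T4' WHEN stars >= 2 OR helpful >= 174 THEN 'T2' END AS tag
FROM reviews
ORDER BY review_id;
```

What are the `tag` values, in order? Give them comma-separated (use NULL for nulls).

review_id=60: stars >= 4 → T5
review_id=61: stars >= 2 OR helpful >= 174 → T2
review_id=62: stars >= 2 OR helpful >= 174 → T2
review_id=63: stars >= 2 OR helpful >= 174 → T2
review_id=64: stars >= 2 OR helpful >= 174 → T2
review_id=65: stars >= 2 OR helpful >= 174 → T2
review_id=66: stars >= 4 → T5
review_id=67: stars >= 2 OR helpful >= 174 → T2
review_id=68: (no match → NULL) → NULL
review_id=69: stars >= 2 OR helpful >= 174 → T2
review_id=70: stars >= 4 → T5
review_id=71: stars >= 2 OR helpful >= 174 → T2
review_id=72: stars >= 4 → T5
review_id=73: stars >= 2 OR helpful >= 174 → T2

T5, T2, T2, T2, T2, T2, T5, T2, NULL, T2, T5, T2, T5, T2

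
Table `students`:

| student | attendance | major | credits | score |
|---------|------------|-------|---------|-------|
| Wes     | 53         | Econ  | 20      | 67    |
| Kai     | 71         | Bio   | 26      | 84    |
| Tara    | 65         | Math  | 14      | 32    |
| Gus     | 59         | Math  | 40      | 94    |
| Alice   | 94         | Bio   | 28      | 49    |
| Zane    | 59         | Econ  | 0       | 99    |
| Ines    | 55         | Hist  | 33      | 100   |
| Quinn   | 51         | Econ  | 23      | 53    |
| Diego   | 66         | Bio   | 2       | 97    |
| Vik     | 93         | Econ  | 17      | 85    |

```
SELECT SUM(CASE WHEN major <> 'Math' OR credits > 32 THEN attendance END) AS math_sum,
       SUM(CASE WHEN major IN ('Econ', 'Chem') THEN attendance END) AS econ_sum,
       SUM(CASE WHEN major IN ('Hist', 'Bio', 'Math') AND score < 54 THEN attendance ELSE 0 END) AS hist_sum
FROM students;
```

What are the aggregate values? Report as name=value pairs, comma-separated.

[math_sum: major <> 'Math' OR credits > 32]
student=Wes: ✓ → 53
student=Kai: ✓ → 71
student=Tara: ✗
student=Gus: ✓ → 59
student=Alice: ✓ → 94
student=Zane: ✓ → 59
student=Ines: ✓ → 55
student=Quinn: ✓ → 51
student=Diego: ✓ → 66
student=Vik: ✓ → 93
math_sum = 53 + 71 + 59 + 94 + 59 + 55 + 51 + 66 + 93 = 601
—
[econ_sum: major IN ('Econ', 'Chem')]
student=Wes: ✓ → 53
student=Kai: ✗
student=Tara: ✗
student=Gus: ✗
student=Alice: ✗
student=Zane: ✓ → 59
student=Ines: ✗
student=Quinn: ✓ → 51
student=Diego: ✗
student=Vik: ✓ → 93
econ_sum = 53 + 59 + 51 + 93 = 256
—
[hist_sum: major IN ('Hist', 'Bio', 'Math') AND score < 54]
student=Wes: ✗
student=Kai: ✗
student=Tara: ✓ → 65
student=Gus: ✗
student=Alice: ✓ → 94
student=Zane: ✗
student=Ines: ✗
student=Quinn: ✗
student=Diego: ✗
student=Vik: ✗
hist_sum = 65 + 94 = 159

math_sum=601, econ_sum=256, hist_sum=159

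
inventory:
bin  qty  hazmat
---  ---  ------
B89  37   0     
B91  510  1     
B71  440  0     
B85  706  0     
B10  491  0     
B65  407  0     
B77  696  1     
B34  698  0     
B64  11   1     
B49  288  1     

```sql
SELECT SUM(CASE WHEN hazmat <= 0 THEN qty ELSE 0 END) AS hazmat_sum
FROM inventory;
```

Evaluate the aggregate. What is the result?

bin=B89: ✓ → 37
bin=B91: ✗
bin=B71: ✓ → 440
bin=B85: ✓ → 706
bin=B10: ✓ → 491
bin=B65: ✓ → 407
bin=B77: ✗
bin=B34: ✓ → 698
bin=B64: ✗
bin=B49: ✗
hazmat_sum = 37 + 440 + 706 + 491 + 407 + 698 = 2779

2779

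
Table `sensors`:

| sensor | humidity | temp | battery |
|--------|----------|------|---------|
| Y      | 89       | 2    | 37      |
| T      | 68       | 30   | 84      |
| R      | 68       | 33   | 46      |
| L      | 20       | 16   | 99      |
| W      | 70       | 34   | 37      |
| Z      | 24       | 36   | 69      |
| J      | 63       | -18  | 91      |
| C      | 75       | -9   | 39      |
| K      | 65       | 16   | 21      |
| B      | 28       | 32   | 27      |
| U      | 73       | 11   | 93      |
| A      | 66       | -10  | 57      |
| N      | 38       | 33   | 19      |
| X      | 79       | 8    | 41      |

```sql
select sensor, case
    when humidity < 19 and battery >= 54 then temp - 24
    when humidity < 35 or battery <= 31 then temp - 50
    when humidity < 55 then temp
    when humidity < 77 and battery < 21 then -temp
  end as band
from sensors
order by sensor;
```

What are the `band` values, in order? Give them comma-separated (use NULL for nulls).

sensor=A: (no match → NULL) → NULL
sensor=B: humidity < 35 or battery <= 31 → -18
sensor=C: (no match → NULL) → NULL
sensor=J: (no match → NULL) → NULL
sensor=K: humidity < 35 or battery <= 31 → -34
sensor=L: humidity < 35 or battery <= 31 → -34
sensor=N: humidity < 35 or battery <= 31 → -17
sensor=R: (no match → NULL) → NULL
sensor=T: (no match → NULL) → NULL
sensor=U: (no match → NULL) → NULL
sensor=W: (no match → NULL) → NULL
sensor=X: (no match → NULL) → NULL
sensor=Y: (no match → NULL) → NULL
sensor=Z: humidity < 35 or battery <= 31 → -14

NULL, -18, NULL, NULL, -34, -34, -17, NULL, NULL, NULL, NULL, NULL, NULL, -14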